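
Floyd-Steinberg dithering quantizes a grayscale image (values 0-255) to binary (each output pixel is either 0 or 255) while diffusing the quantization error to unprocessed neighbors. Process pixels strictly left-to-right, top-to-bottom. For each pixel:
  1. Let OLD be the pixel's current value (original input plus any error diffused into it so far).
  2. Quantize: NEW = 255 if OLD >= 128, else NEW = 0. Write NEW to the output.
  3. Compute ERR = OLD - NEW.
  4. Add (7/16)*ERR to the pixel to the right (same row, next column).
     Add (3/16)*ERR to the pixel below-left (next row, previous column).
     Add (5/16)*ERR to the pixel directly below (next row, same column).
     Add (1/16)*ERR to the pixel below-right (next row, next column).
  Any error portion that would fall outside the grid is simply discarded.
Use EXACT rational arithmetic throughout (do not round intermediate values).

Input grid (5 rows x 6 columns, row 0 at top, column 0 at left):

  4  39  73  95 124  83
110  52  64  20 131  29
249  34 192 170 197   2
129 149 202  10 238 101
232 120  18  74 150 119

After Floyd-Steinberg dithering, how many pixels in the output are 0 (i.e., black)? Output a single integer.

Answer: 18

Derivation:
(0,0): OLD=4 → NEW=0, ERR=4
(0,1): OLD=163/4 → NEW=0, ERR=163/4
(0,2): OLD=5813/64 → NEW=0, ERR=5813/64
(0,3): OLD=137971/1024 → NEW=255, ERR=-123149/1024
(0,4): OLD=1169573/16384 → NEW=0, ERR=1169573/16384
(0,5): OLD=29944963/262144 → NEW=0, ERR=29944963/262144
(1,0): OLD=7609/64 → NEW=0, ERR=7609/64
(1,1): OLD=68623/512 → NEW=255, ERR=-61937/512
(1,2): OLD=318779/16384 → NEW=0, ERR=318779/16384
(1,3): OLD=654815/65536 → NEW=0, ERR=654815/65536
(1,4): OLD=719663229/4194304 → NEW=255, ERR=-349884291/4194304
(1,5): OLD=2191974747/67108864 → NEW=0, ERR=2191974747/67108864
(2,0): OLD=2158357/8192 → NEW=255, ERR=69397/8192
(2,1): OLD=2878775/262144 → NEW=0, ERR=2878775/262144
(2,2): OLD=827106149/4194304 → NEW=255, ERR=-242441371/4194304
(2,3): OLD=4476456317/33554432 → NEW=255, ERR=-4079923843/33554432
(2,4): OLD=133663917047/1073741824 → NEW=0, ERR=133663917047/1073741824
(2,5): OLD=1055794758961/17179869184 → NEW=0, ERR=1055794758961/17179869184
(3,0): OLD=560805061/4194304 → NEW=255, ERR=-508742459/4194304
(3,1): OLD=2988266337/33554432 → NEW=0, ERR=2988266337/33554432
(3,2): OLD=53898422707/268435456 → NEW=255, ERR=-14552618573/268435456
(3,3): OLD=-549535682919/17179869184 → NEW=0, ERR=-549535682919/17179869184
(3,4): OLD=36672884352633/137438953472 → NEW=255, ERR=1625951217273/137438953472
(3,5): OLD=292823779072119/2199023255552 → NEW=255, ERR=-267927151093641/2199023255552
(4,0): OLD=113169152235/536870912 → NEW=255, ERR=-23732930325/536870912
(4,1): OLD=951288199535/8589934592 → NEW=0, ERR=951288199535/8589934592
(4,2): OLD=13490384490909/274877906944 → NEW=0, ERR=13490384490909/274877906944
(4,3): OLD=370779104509425/4398046511104 → NEW=0, ERR=370779104509425/4398046511104
(4,4): OLD=11662673511590145/70368744177664 → NEW=255, ERR=-6281356253714175/70368744177664
(4,5): OLD=47976737986534247/1125899906842624 → NEW=0, ERR=47976737986534247/1125899906842624
Output grid:
  Row 0: ...#..  (5 black, running=5)
  Row 1: .#..#.  (4 black, running=9)
  Row 2: #.##..  (3 black, running=12)
  Row 3: #.#.##  (2 black, running=14)
  Row 4: #...#.  (4 black, running=18)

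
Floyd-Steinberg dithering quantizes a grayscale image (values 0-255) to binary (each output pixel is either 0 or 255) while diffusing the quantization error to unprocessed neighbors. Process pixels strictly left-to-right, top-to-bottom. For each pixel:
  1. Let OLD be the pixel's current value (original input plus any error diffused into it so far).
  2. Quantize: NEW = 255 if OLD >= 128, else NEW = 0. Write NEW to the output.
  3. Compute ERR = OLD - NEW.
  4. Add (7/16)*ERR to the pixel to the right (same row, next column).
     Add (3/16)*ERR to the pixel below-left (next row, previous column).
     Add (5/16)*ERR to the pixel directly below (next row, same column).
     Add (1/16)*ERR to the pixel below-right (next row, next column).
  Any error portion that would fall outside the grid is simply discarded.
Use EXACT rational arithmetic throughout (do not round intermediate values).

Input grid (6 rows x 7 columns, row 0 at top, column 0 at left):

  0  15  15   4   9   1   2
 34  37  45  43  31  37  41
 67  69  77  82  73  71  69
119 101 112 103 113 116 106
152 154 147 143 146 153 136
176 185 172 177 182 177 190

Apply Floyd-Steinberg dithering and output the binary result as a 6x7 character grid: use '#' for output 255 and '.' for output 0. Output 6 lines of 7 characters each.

Answer: .......
.......
.#.#.#.
.#..#.#
#.##.#.
##.####

Derivation:
(0,0): OLD=0 → NEW=0, ERR=0
(0,1): OLD=15 → NEW=0, ERR=15
(0,2): OLD=345/16 → NEW=0, ERR=345/16
(0,3): OLD=3439/256 → NEW=0, ERR=3439/256
(0,4): OLD=60937/4096 → NEW=0, ERR=60937/4096
(0,5): OLD=492095/65536 → NEW=0, ERR=492095/65536
(0,6): OLD=5541817/1048576 → NEW=0, ERR=5541817/1048576
(1,0): OLD=589/16 → NEW=0, ERR=589/16
(1,1): OLD=7915/128 → NEW=0, ERR=7915/128
(1,2): OLD=336887/4096 → NEW=0, ERR=336887/4096
(1,3): OLD=1430627/16384 → NEW=0, ERR=1430627/16384
(1,4): OLD=79795041/1048576 → NEW=0, ERR=79795041/1048576
(1,5): OLD=625457601/8388608 → NEW=0, ERR=625457601/8388608
(1,6): OLD=10165790895/134217728 → NEW=0, ERR=10165790895/134217728
(2,0): OLD=184521/2048 → NEW=0, ERR=184521/2048
(2,1): OLD=9533123/65536 → NEW=255, ERR=-7178557/65536
(2,2): OLD=78661417/1048576 → NEW=0, ERR=78661417/1048576
(2,3): OLD=1354895233/8388608 → NEW=255, ERR=-784199807/8388608
(2,4): OLD=5054575481/67108864 → NEW=0, ERR=5054575481/67108864
(2,5): OLD=313983141755/2147483648 → NEW=255, ERR=-233625188485/2147483648
(2,6): OLD=1708826045453/34359738368 → NEW=0, ERR=1708826045453/34359738368
(3,0): OLD=132768233/1048576 → NEW=0, ERR=132768233/1048576
(3,1): OLD=1190025445/8388608 → NEW=255, ERR=-949069595/8388608
(3,2): OLD=4131950167/67108864 → NEW=0, ERR=4131950167/67108864
(3,3): OLD=32087280973/268435456 → NEW=0, ERR=32087280973/268435456
(3,4): OLD=5586639530985/34359738368 → NEW=255, ERR=-3175093752855/34359738368
(3,5): OLD=15285211922427/274877906944 → NEW=0, ERR=15285211922427/274877906944
(3,6): OLD=611638431326053/4398046511104 → NEW=255, ERR=-509863429005467/4398046511104
(4,0): OLD=22864615191/134217728 → NEW=255, ERR=-11360905449/134217728
(4,1): OLD=217046610875/2147483648 → NEW=0, ERR=217046610875/2147483648
(4,2): OLD=7758452769973/34359738368 → NEW=255, ERR=-1003280513867/34359738368
(4,3): OLD=42359127419287/274877906944 → NEW=255, ERR=-27734738851433/274877906944
(4,4): OLD=199840440015293/2199023255552 → NEW=0, ERR=199840440015293/2199023255552
(4,5): OLD=12850998685809013/70368744177664 → NEW=255, ERR=-5093031079495307/70368744177664
(4,6): OLD=80595109705833667/1125899906842624 → NEW=0, ERR=80595109705833667/1125899906842624
(5,0): OLD=5789581349473/34359738368 → NEW=255, ERR=-2972151934367/34359738368
(5,1): OLD=46172628781083/274877906944 → NEW=255, ERR=-23921237489637/274877906944
(5,2): OLD=246730933282725/2199023255552 → NEW=0, ERR=246730933282725/2199023255552
(5,3): OLD=3690336102901705/17592186044416 → NEW=255, ERR=-795671338424375/17592186044416
(5,4): OLD=192230269587469179/1125899906842624 → NEW=255, ERR=-94874206657399941/1125899906842624
(5,5): OLD=1230545118811109019/9007199254740992 → NEW=255, ERR=-1066290691147843941/9007199254740992
(5,6): OLD=22489747306435655477/144115188075855872 → NEW=255, ERR=-14259625652907591883/144115188075855872
Row 0: .......
Row 1: .......
Row 2: .#.#.#.
Row 3: .#..#.#
Row 4: #.##.#.
Row 5: ##.####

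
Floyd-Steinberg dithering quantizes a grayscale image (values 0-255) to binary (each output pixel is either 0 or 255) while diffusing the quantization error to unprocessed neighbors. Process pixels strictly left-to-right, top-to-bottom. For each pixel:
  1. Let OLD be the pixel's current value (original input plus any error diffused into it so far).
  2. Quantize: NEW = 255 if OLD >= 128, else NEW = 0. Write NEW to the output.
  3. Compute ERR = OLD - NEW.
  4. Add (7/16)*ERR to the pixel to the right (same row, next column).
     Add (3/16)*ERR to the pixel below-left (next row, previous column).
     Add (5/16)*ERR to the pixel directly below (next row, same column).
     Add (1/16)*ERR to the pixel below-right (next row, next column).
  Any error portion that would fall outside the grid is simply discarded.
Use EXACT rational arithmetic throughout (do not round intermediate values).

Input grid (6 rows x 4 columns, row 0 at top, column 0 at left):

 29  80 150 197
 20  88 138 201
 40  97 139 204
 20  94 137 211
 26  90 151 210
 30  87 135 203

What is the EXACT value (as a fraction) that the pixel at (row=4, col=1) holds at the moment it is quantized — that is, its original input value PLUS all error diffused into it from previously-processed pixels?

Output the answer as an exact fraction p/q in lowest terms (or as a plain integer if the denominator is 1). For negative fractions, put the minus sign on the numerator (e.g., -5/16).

Answer: 4338340543435/34359738368

Derivation:
(0,0): OLD=29 → NEW=0, ERR=29
(0,1): OLD=1483/16 → NEW=0, ERR=1483/16
(0,2): OLD=48781/256 → NEW=255, ERR=-16499/256
(0,3): OLD=691419/4096 → NEW=255, ERR=-353061/4096
(1,0): OLD=11889/256 → NEW=0, ERR=11889/256
(1,1): OLD=260119/2048 → NEW=0, ERR=260119/2048
(1,2): OLD=10686179/65536 → NEW=255, ERR=-6025501/65536
(1,3): OLD=136116645/1048576 → NEW=255, ERR=-131270235/1048576
(2,0): OLD=2566637/32768 → NEW=0, ERR=2566637/32768
(2,1): OLD=164230911/1048576 → NEW=255, ERR=-103155969/1048576
(2,2): OLD=108408923/2097152 → NEW=0, ERR=108408923/2097152
(2,3): OLD=6098448207/33554432 → NEW=255, ERR=-2457931953/33554432
(3,0): OLD=436738333/16777216 → NEW=0, ERR=436738333/16777216
(3,1): OLD=23953555971/268435456 → NEW=0, ERR=23953555971/268435456
(3,2): OLD=740068827133/4294967296 → NEW=255, ERR=-355147833347/4294967296
(3,3): OLD=10662719782251/68719476736 → NEW=255, ERR=-6860746785429/68719476736
(4,0): OLD=218468884249/4294967296 → NEW=0, ERR=218468884249/4294967296
(4,1): OLD=4338340543435/34359738368 → NEW=0, ERR=4338340543435/34359738368
Target (4,1): original=90, with diffused error = 4338340543435/34359738368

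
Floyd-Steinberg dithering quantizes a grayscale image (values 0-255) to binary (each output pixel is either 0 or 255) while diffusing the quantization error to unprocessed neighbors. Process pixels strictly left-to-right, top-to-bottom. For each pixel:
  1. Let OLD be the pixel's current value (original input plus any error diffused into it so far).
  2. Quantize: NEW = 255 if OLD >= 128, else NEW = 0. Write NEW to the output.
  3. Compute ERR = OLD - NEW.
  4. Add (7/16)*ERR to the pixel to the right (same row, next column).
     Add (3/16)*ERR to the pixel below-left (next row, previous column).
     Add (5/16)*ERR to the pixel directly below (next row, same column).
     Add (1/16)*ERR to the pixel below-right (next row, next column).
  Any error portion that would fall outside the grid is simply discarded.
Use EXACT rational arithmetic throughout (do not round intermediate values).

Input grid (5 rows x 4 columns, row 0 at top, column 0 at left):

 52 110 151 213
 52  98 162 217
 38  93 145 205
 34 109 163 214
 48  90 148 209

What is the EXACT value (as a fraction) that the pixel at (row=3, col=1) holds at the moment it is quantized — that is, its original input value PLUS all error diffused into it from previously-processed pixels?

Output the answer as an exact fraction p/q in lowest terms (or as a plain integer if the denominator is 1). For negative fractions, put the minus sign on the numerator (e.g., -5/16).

(0,0): OLD=52 → NEW=0, ERR=52
(0,1): OLD=531/4 → NEW=255, ERR=-489/4
(0,2): OLD=6241/64 → NEW=0, ERR=6241/64
(0,3): OLD=261799/1024 → NEW=255, ERR=679/1024
(1,0): OLD=2901/64 → NEW=0, ERR=2901/64
(1,1): OLD=51795/512 → NEW=0, ERR=51795/512
(1,2): OLD=3755471/16384 → NEW=255, ERR=-422449/16384
(1,3): OLD=55580121/262144 → NEW=255, ERR=-11266599/262144
(2,0): OLD=582721/8192 → NEW=0, ERR=582721/8192
(2,1): OLD=40299995/262144 → NEW=255, ERR=-26546725/262144
(2,2): OLD=47658791/524288 → NEW=0, ERR=47658791/524288
(2,3): OLD=1927091819/8388608 → NEW=255, ERR=-212003221/8388608
(3,0): OLD=156201521/4194304 → NEW=0, ERR=156201521/4194304
(3,1): OLD=7726702959/67108864 → NEW=0, ERR=7726702959/67108864
Target (3,1): original=109, with diffused error = 7726702959/67108864

Answer: 7726702959/67108864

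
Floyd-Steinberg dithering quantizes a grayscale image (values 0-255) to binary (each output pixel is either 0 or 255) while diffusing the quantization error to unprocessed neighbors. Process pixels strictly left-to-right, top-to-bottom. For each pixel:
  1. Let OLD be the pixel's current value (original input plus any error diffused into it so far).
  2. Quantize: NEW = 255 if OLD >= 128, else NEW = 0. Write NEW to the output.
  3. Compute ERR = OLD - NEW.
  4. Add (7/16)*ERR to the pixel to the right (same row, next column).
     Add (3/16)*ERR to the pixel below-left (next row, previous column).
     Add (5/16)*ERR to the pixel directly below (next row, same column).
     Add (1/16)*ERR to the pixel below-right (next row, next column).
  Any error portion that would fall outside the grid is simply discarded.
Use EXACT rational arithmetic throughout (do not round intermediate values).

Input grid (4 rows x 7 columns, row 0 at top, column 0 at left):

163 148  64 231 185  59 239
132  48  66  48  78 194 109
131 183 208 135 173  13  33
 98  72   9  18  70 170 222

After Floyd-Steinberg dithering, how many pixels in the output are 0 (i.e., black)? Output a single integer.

Answer: 15

Derivation:
(0,0): OLD=163 → NEW=255, ERR=-92
(0,1): OLD=431/4 → NEW=0, ERR=431/4
(0,2): OLD=7113/64 → NEW=0, ERR=7113/64
(0,3): OLD=286335/1024 → NEW=255, ERR=25215/1024
(0,4): OLD=3207545/16384 → NEW=255, ERR=-970375/16384
(0,5): OLD=8673871/262144 → NEW=0, ERR=8673871/262144
(0,6): OLD=1063155753/4194304 → NEW=255, ERR=-6391767/4194304
(1,0): OLD=7901/64 → NEW=0, ERR=7901/64
(1,1): OLD=77195/512 → NEW=255, ERR=-53365/512
(1,2): OLD=1089255/16384 → NEW=0, ERR=1089255/16384
(1,3): OLD=5283675/65536 → NEW=0, ERR=5283675/65536
(1,4): OLD=429945265/4194304 → NEW=0, ERR=429945265/4194304
(1,5): OLD=8227527425/33554432 → NEW=255, ERR=-328852735/33554432
(1,6): OLD=57071545071/536870912 → NEW=0, ERR=57071545071/536870912
(2,0): OLD=1229097/8192 → NEW=255, ERR=-859863/8192
(2,1): OLD=32686291/262144 → NEW=0, ERR=32686291/262144
(2,2): OLD=1224440889/4194304 → NEW=255, ERR=154893369/4194304
(2,3): OLD=6701705649/33554432 → NEW=255, ERR=-1854674511/33554432
(2,4): OLD=49406220097/268435456 → NEW=255, ERR=-19044821183/268435456
(2,5): OLD=44981063467/8589934592 → NEW=0, ERR=44981063467/8589934592
(2,6): OLD=9331890214365/137438953472 → NEW=0, ERR=9331890214365/137438953472
(3,0): OLD=371522585/4194304 → NEW=0, ERR=371522585/4194304
(3,1): OLD=5035914917/33554432 → NEW=255, ERR=-3520465243/33554432
(3,2): OLD=-7497931009/268435456 → NEW=0, ERR=-7497931009/268435456
(3,3): OLD=-24146093527/1073741824 → NEW=0, ERR=-24146093527/1073741824
(3,4): OLD=4881520631833/137438953472 → NEW=0, ERR=4881520631833/137438953472
(3,5): OLD=214923902570715/1099511627776 → NEW=255, ERR=-65451562512165/1099511627776
(3,6): OLD=3826337548973573/17592186044416 → NEW=255, ERR=-659669892352507/17592186044416
Output grid:
  Row 0: #..##.#  (3 black, running=3)
  Row 1: .#...#.  (5 black, running=8)
  Row 2: #.###..  (3 black, running=11)
  Row 3: .#...##  (4 black, running=15)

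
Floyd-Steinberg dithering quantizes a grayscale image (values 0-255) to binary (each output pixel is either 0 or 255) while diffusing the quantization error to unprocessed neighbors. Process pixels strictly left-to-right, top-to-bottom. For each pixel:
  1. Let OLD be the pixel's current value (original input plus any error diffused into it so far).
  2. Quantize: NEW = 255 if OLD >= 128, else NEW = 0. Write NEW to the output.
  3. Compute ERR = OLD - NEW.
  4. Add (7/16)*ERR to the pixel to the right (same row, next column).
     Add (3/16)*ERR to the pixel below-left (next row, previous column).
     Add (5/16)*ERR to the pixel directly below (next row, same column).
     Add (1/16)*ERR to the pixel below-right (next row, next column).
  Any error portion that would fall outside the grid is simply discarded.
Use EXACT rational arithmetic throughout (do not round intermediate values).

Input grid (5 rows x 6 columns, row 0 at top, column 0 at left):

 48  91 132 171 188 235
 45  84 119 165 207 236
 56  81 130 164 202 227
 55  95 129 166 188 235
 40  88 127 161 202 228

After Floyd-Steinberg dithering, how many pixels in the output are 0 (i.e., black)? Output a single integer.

(0,0): OLD=48 → NEW=0, ERR=48
(0,1): OLD=112 → NEW=0, ERR=112
(0,2): OLD=181 → NEW=255, ERR=-74
(0,3): OLD=1109/8 → NEW=255, ERR=-931/8
(0,4): OLD=17547/128 → NEW=255, ERR=-15093/128
(0,5): OLD=375629/2048 → NEW=255, ERR=-146611/2048
(1,0): OLD=81 → NEW=0, ERR=81
(1,1): OLD=2297/16 → NEW=255, ERR=-1783/16
(1,2): OLD=8269/256 → NEW=0, ERR=8269/256
(1,3): OLD=475261/4096 → NEW=0, ERR=475261/4096
(1,4): OLD=13121561/65536 → NEW=255, ERR=-3590119/65536
(1,5): OLD=191147727/1048576 → NEW=255, ERR=-76239153/1048576
(2,0): OLD=15467/256 → NEW=0, ERR=15467/256
(2,1): OLD=85737/1024 → NEW=0, ERR=85737/1024
(2,2): OLD=12551171/65536 → NEW=255, ERR=-4160509/65536
(2,3): OLD=10763143/65536 → NEW=255, ERR=-5948537/65536
(2,4): OLD=2328501325/16777216 → NEW=255, ERR=-1949688755/16777216
(2,5): OLD=40268824523/268435456 → NEW=255, ERR=-28182216757/268435456
(3,0): OLD=1467671/16384 → NEW=0, ERR=1467671/16384
(3,1): OLD=159623373/1048576 → NEW=255, ERR=-107763507/1048576
(3,2): OLD=879340507/16777216 → NEW=0, ERR=879340507/16777216
(3,3): OLD=9046846329/67108864 → NEW=255, ERR=-8065913991/67108864
(3,4): OLD=316721301677/4294967296 → NEW=0, ERR=316721301677/4294967296
(3,5): OLD=15612428482859/68719476736 → NEW=255, ERR=-1911038084821/68719476736
(4,0): OLD=817452839/16777216 → NEW=0, ERR=817452839/16777216
(4,1): OLD=12432163033/134217728 → NEW=0, ERR=12432163033/134217728
(4,2): OLD=332739971965/2147483648 → NEW=255, ERR=-214868358275/2147483648
(4,3): OLD=6649861336349/68719476736 → NEW=0, ERR=6649861336349/68719476736
(4,4): OLD=69998868029527/274877906944 → NEW=255, ERR=-94998241193/274877906944
(4,5): OLD=984139018454269/4398046511104 → NEW=255, ERR=-137362841877251/4398046511104
Output grid:
  Row 0: ..####  (2 black, running=2)
  Row 1: .#..##  (3 black, running=5)
  Row 2: ..####  (2 black, running=7)
  Row 3: .#.#.#  (3 black, running=10)
  Row 4: ..#.##  (3 black, running=13)

Answer: 13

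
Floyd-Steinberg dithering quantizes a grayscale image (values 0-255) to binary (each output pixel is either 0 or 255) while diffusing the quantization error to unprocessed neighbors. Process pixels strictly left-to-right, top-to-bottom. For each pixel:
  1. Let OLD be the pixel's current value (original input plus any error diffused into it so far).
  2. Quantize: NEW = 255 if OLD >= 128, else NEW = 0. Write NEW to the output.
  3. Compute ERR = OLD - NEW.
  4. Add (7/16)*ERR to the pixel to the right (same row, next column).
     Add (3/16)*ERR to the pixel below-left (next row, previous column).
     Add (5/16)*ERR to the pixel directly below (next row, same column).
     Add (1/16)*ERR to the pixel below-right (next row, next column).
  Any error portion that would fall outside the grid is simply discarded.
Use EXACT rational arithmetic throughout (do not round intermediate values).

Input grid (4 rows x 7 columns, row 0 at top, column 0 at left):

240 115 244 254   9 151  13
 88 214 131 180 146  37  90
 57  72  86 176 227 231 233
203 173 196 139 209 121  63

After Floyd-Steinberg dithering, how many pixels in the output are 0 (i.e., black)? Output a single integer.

Answer: 13

Derivation:
(0,0): OLD=240 → NEW=255, ERR=-15
(0,1): OLD=1735/16 → NEW=0, ERR=1735/16
(0,2): OLD=74609/256 → NEW=255, ERR=9329/256
(0,3): OLD=1105687/4096 → NEW=255, ERR=61207/4096
(0,4): OLD=1018273/65536 → NEW=0, ERR=1018273/65536
(0,5): OLD=165462887/1048576 → NEW=255, ERR=-101923993/1048576
(0,6): OLD=-495364143/16777216 → NEW=0, ERR=-495364143/16777216
(1,0): OLD=26533/256 → NEW=0, ERR=26533/256
(1,1): OLD=612611/2048 → NEW=255, ERR=90371/2048
(1,2): OLD=11224511/65536 → NEW=255, ERR=-5487169/65536
(1,3): OLD=40168275/262144 → NEW=255, ERR=-26678445/262144
(1,4): OLD=1493835929/16777216 → NEW=0, ERR=1493835929/16777216
(1,5): OLD=5504814697/134217728 → NEW=0, ERR=5504814697/134217728
(1,6): OLD=198946394375/2147483648 → NEW=0, ERR=198946394375/2147483648
(2,0): OLD=3200209/32768 → NEW=0, ERR=3200209/32768
(2,1): OLD=125090699/1048576 → NEW=0, ERR=125090699/1048576
(2,2): OLD=1605630561/16777216 → NEW=0, ERR=1605630561/16777216
(2,3): OLD=26511872153/134217728 → NEW=255, ERR=-7713648487/134217728
(2,4): OLD=248045883049/1073741824 → NEW=255, ERR=-25758282071/1073741824
(2,5): OLD=8804918971811/34359738368 → NEW=255, ERR=43185687971/34359738368
(2,6): OLD=145720348564133/549755813888 → NEW=255, ERR=5532616022693/549755813888
(3,0): OLD=4293080385/16777216 → NEW=255, ERR=14890305/16777216
(3,1): OLD=31503110317/134217728 → NEW=255, ERR=-2722410323/134217728
(3,2): OLD=229472904599/1073741824 → NEW=255, ERR=-44331260521/1073741824
(3,3): OLD=448655640785/4294967296 → NEW=0, ERR=448655640785/4294967296
(3,4): OLD=134057218906433/549755813888 → NEW=255, ERR=-6130513635007/549755813888
(3,5): OLD=514139061463763/4398046511104 → NEW=0, ERR=514139061463763/4398046511104
(3,6): OLD=8259036722407181/70368744177664 → NEW=0, ERR=8259036722407181/70368744177664
Output grid:
  Row 0: #.##.#.  (3 black, running=3)
  Row 1: .###...  (4 black, running=7)
  Row 2: ...####  (3 black, running=10)
  Row 3: ###.#..  (3 black, running=13)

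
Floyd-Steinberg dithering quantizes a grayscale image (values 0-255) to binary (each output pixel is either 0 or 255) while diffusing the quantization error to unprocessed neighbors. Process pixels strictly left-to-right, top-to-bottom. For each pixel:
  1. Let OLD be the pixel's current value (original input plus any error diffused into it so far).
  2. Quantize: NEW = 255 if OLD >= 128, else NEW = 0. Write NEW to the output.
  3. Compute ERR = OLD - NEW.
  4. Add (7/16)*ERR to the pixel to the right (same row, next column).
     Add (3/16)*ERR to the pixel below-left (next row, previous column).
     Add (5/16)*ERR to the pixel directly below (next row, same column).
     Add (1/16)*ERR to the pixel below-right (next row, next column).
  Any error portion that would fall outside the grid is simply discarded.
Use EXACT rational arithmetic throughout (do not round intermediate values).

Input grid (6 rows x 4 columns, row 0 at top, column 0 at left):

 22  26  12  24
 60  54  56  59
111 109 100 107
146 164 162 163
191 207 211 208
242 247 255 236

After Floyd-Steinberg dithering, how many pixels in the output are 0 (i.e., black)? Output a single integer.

(0,0): OLD=22 → NEW=0, ERR=22
(0,1): OLD=285/8 → NEW=0, ERR=285/8
(0,2): OLD=3531/128 → NEW=0, ERR=3531/128
(0,3): OLD=73869/2048 → NEW=0, ERR=73869/2048
(1,0): OLD=9415/128 → NEW=0, ERR=9415/128
(1,1): OLD=106353/1024 → NEW=0, ERR=106353/1024
(1,2): OLD=3900997/32768 → NEW=0, ERR=3900997/32768
(1,3): OLD=65053427/524288 → NEW=0, ERR=65053427/524288
(2,0): OLD=2514283/16384 → NEW=255, ERR=-1663637/16384
(2,1): OLD=64986185/524288 → NEW=0, ERR=64986185/524288
(2,2): OLD=231932109/1048576 → NEW=255, ERR=-35454771/1048576
(2,3): OLD=2322344889/16777216 → NEW=255, ERR=-1955845191/16777216
(3,0): OLD=1153513403/8388608 → NEW=255, ERR=-985581637/8388608
(3,1): OLD=18608834085/134217728 → NEW=255, ERR=-15616686555/134217728
(3,2): OLD=185580670427/2147483648 → NEW=0, ERR=185580670427/2147483648
(3,3): OLD=5575349753725/34359738368 → NEW=255, ERR=-3186383530115/34359738368
(4,0): OLD=284472786143/2147483648 → NEW=255, ERR=-263135544097/2147483648
(4,1): OLD=2162807610653/17179869184 → NEW=0, ERR=2162807610653/17179869184
(4,2): OLD=147567214565245/549755813888 → NEW=255, ERR=7379482023805/549755813888
(4,3): OLD=1673841692006011/8796093022208 → NEW=255, ERR=-569162028657029/8796093022208
(5,0): OLD=62483454548527/274877906944 → NEW=255, ERR=-7610411722193/274877906944
(5,1): OLD=2366914176861737/8796093022208 → NEW=255, ERR=123910456198697/8796093022208
(5,2): OLD=1148301959268349/4398046511104 → NEW=255, ERR=26800098936829/4398046511104
(5,3): OLD=30861510206068749/140737488355328 → NEW=255, ERR=-5026549324539891/140737488355328
Output grid:
  Row 0: ....  (4 black, running=4)
  Row 1: ....  (4 black, running=8)
  Row 2: #.##  (1 black, running=9)
  Row 3: ##.#  (1 black, running=10)
  Row 4: #.##  (1 black, running=11)
  Row 5: ####  (0 black, running=11)

Answer: 11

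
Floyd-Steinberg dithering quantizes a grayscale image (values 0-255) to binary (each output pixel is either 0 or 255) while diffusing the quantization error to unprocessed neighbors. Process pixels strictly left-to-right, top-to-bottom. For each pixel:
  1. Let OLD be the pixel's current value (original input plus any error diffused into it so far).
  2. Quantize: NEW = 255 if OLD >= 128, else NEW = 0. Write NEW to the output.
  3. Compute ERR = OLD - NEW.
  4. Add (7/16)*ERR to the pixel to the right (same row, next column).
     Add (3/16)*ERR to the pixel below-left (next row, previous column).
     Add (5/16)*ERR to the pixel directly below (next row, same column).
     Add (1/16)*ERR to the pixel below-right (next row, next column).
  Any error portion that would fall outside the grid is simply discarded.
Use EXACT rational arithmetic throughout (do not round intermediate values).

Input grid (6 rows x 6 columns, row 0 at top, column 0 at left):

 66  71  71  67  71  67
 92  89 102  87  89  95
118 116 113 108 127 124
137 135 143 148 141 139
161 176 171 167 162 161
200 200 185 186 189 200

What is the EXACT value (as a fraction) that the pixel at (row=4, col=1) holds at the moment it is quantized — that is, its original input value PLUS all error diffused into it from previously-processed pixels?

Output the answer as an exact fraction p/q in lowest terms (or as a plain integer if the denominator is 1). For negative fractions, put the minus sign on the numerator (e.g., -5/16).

(0,0): OLD=66 → NEW=0, ERR=66
(0,1): OLD=799/8 → NEW=0, ERR=799/8
(0,2): OLD=14681/128 → NEW=0, ERR=14681/128
(0,3): OLD=239983/2048 → NEW=0, ERR=239983/2048
(0,4): OLD=4006409/32768 → NEW=0, ERR=4006409/32768
(0,5): OLD=63172159/524288 → NEW=0, ERR=63172159/524288
(1,0): OLD=16813/128 → NEW=255, ERR=-15827/128
(1,1): OLD=93947/1024 → NEW=0, ERR=93947/1024
(1,2): OLD=6756567/32768 → NEW=255, ERR=-1599273/32768
(1,3): OLD=17348587/131072 → NEW=255, ERR=-16074773/131072
(1,4): OLD=867957313/8388608 → NEW=0, ERR=867957313/8388608
(1,5): OLD=24905798775/134217728 → NEW=255, ERR=-9319721865/134217728
(2,0): OLD=1582073/16384 → NEW=0, ERR=1582073/16384
(2,1): OLD=89148419/524288 → NEW=255, ERR=-44545021/524288
(2,2): OLD=363359305/8388608 → NEW=0, ERR=363359305/8388608
(2,3): OLD=7044780225/67108864 → NEW=0, ERR=7044780225/67108864
(2,4): OLD=396374198339/2147483648 → NEW=255, ERR=-151234131901/2147483648
(2,5): OLD=2678587957253/34359738368 → NEW=0, ERR=2678587957253/34359738368
(3,0): OLD=1268735913/8388608 → NEW=255, ERR=-870359127/8388608
(3,1): OLD=5181688501/67108864 → NEW=0, ERR=5181688501/67108864
(3,2): OLD=109891925263/536870912 → NEW=255, ERR=-27010157297/536870912
(3,3): OLD=5095439296525/34359738368 → NEW=255, ERR=-3666293987315/34359738368
(3,4): OLD=25697736320941/274877906944 → NEW=0, ERR=25697736320941/274877906944
(3,5): OLD=878998168696835/4398046511104 → NEW=255, ERR=-242503691634685/4398046511104
(4,0): OLD=153603134087/1073741824 → NEW=255, ERR=-120201031033/1073741824
(4,1): OLD=2323317927195/17179869184 → NEW=255, ERR=-2057548714725/17179869184
Target (4,1): original=176, with diffused error = 2323317927195/17179869184

Answer: 2323317927195/17179869184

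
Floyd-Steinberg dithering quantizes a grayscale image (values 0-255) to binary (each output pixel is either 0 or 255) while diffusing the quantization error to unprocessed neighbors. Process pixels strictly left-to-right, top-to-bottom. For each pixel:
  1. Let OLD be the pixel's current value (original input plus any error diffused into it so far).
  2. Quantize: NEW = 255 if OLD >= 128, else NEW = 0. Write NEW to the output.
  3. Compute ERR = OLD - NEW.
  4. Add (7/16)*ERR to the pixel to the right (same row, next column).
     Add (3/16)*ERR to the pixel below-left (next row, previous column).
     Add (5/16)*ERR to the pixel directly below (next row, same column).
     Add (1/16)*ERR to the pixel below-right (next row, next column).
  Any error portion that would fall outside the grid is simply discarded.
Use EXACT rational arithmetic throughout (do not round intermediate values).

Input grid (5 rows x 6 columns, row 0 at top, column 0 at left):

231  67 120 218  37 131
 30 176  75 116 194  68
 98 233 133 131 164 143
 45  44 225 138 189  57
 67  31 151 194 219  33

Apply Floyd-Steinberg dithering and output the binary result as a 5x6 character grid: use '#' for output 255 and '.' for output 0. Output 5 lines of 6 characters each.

Answer: #.##.#
.#..#.
.##.#.
..###.
..#.#.

Derivation:
(0,0): OLD=231 → NEW=255, ERR=-24
(0,1): OLD=113/2 → NEW=0, ERR=113/2
(0,2): OLD=4631/32 → NEW=255, ERR=-3529/32
(0,3): OLD=86913/512 → NEW=255, ERR=-43647/512
(0,4): OLD=-2425/8192 → NEW=0, ERR=-2425/8192
(0,5): OLD=17153457/131072 → NEW=255, ERR=-16269903/131072
(1,0): OLD=1059/32 → NEW=0, ERR=1059/32
(1,1): OLD=47605/256 → NEW=255, ERR=-17675/256
(1,2): OLD=-17383/8192 → NEW=0, ERR=-17383/8192
(1,3): OLD=2670053/32768 → NEW=0, ERR=2670053/32768
(1,4): OLD=421431631/2097152 → NEW=255, ERR=-113342129/2097152
(1,5): OLD=186093433/33554432 → NEW=0, ERR=186093433/33554432
(2,0): OLD=390743/4096 → NEW=0, ERR=390743/4096
(2,1): OLD=33401133/131072 → NEW=255, ERR=-22227/131072
(2,2): OLD=300366023/2097152 → NEW=255, ERR=-234407737/2097152
(2,3): OLD=1632358479/16777216 → NEW=0, ERR=1632358479/16777216
(2,4): OLD=105124892525/536870912 → NEW=255, ERR=-31777190035/536870912
(2,5): OLD=991792206027/8589934592 → NEW=0, ERR=991792206027/8589934592
(3,0): OLD=156824039/2097152 → NEW=0, ERR=156824039/2097152
(3,1): OLD=1034611163/16777216 → NEW=0, ERR=1034611163/16777216
(3,2): OLD=31579088321/134217728 → NEW=255, ERR=-2646432319/134217728
(3,3): OLD=1217148274627/8589934592 → NEW=255, ERR=-973285046333/8589934592
(3,4): OLD=10215967919203/68719476736 → NEW=255, ERR=-7307498648477/68719476736
(3,5): OLD=47123880160493/1099511627776 → NEW=0, ERR=47123880160493/1099511627776
(4,0): OLD=27361970601/268435456 → NEW=0, ERR=27361970601/268435456
(4,1): OLD=411641556501/4294967296 → NEW=0, ERR=411641556501/4294967296
(4,2): OLD=23279271199663/137438953472 → NEW=255, ERR=-11767661935697/137438953472
(4,3): OLD=219819135735051/2199023255552 → NEW=0, ERR=219819135735051/2199023255552
(4,4): OLD=8108493962944955/35184372088832 → NEW=255, ERR=-863520919707205/35184372088832
(4,5): OLD=16331083542611517/562949953421312 → NEW=0, ERR=16331083542611517/562949953421312
Row 0: #.##.#
Row 1: .#..#.
Row 2: .##.#.
Row 3: ..###.
Row 4: ..#.#.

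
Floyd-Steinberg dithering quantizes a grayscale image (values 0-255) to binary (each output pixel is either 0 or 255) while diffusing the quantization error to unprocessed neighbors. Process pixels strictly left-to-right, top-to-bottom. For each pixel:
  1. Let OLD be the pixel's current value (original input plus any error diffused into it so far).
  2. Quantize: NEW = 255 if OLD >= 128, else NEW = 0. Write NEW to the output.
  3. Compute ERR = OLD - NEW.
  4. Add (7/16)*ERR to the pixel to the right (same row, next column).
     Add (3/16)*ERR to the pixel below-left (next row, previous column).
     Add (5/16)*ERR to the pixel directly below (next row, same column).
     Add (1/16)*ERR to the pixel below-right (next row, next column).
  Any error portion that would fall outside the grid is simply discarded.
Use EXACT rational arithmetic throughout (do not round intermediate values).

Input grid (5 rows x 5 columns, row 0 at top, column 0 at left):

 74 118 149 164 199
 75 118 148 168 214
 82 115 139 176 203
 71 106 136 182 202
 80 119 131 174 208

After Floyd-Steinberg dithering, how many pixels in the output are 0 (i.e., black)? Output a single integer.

(0,0): OLD=74 → NEW=0, ERR=74
(0,1): OLD=1203/8 → NEW=255, ERR=-837/8
(0,2): OLD=13213/128 → NEW=0, ERR=13213/128
(0,3): OLD=428363/2048 → NEW=255, ERR=-93877/2048
(0,4): OLD=5863693/32768 → NEW=255, ERR=-2492147/32768
(1,0): OLD=10049/128 → NEW=0, ERR=10049/128
(1,1): OLD=147079/1024 → NEW=255, ERR=-114041/1024
(1,2): OLD=3814227/32768 → NEW=0, ERR=3814227/32768
(1,3): OLD=25793975/131072 → NEW=255, ERR=-7629385/131072
(1,4): OLD=339533765/2097152 → NEW=255, ERR=-195239995/2097152
(2,0): OLD=1403325/16384 → NEW=0, ERR=1403325/16384
(2,1): OLD=75708335/524288 → NEW=255, ERR=-57985105/524288
(2,2): OLD=915317325/8388608 → NEW=0, ERR=915317325/8388608
(2,3): OLD=26221700375/134217728 → NEW=255, ERR=-8003820265/134217728
(2,4): OLD=309623150049/2147483648 → NEW=255, ERR=-237985180191/2147483648
(3,0): OLD=646167853/8388608 → NEW=0, ERR=646167853/8388608
(3,1): OLD=8787950057/67108864 → NEW=255, ERR=-8324810263/67108864
(3,2): OLD=209880170771/2147483648 → NEW=0, ERR=209880170771/2147483648
(3,3): OLD=825336706475/4294967296 → NEW=255, ERR=-269879954005/4294967296
(3,4): OLD=9356200572247/68719476736 → NEW=255, ERR=-8167265995433/68719476736
(4,0): OLD=86771629251/1073741824 → NEW=0, ERR=86771629251/1073741824
(4,1): OLD=4766701515907/34359738368 → NEW=255, ERR=-3995031767933/34359738368
(4,2): OLD=50103781154701/549755813888 → NEW=0, ERR=50103781154701/549755813888
(4,3): OLD=1566238423210883/8796093022208 → NEW=255, ERR=-676765297452157/8796093022208
(4,4): OLD=18756276112863765/140737488355328 → NEW=255, ERR=-17131783417744875/140737488355328
Output grid:
  Row 0: .#.##  (2 black, running=2)
  Row 1: .#.##  (2 black, running=4)
  Row 2: .#.##  (2 black, running=6)
  Row 3: .#.##  (2 black, running=8)
  Row 4: .#.##  (2 black, running=10)

Answer: 10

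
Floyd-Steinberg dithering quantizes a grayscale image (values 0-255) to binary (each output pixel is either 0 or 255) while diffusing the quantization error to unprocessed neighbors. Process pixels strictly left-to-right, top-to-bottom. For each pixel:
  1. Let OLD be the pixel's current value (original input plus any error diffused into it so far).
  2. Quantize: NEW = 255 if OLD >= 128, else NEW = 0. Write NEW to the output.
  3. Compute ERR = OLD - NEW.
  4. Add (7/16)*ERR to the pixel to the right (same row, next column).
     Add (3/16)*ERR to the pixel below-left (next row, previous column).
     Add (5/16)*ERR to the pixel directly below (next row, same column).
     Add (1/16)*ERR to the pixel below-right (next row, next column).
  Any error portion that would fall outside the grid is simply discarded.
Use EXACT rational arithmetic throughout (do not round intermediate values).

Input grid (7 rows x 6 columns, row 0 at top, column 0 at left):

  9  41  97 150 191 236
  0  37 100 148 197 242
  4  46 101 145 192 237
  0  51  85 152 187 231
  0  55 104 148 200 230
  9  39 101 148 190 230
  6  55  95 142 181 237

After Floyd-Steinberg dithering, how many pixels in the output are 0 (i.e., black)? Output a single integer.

(0,0): OLD=9 → NEW=0, ERR=9
(0,1): OLD=719/16 → NEW=0, ERR=719/16
(0,2): OLD=29865/256 → NEW=0, ERR=29865/256
(0,3): OLD=823455/4096 → NEW=255, ERR=-221025/4096
(0,4): OLD=10970201/65536 → NEW=255, ERR=-5741479/65536
(0,5): OLD=207273583/1048576 → NEW=255, ERR=-60113297/1048576
(1,0): OLD=2877/256 → NEW=0, ERR=2877/256
(1,1): OLD=160555/2048 → NEW=0, ERR=160555/2048
(1,2): OLD=10711559/65536 → NEW=255, ERR=-6000121/65536
(1,3): OLD=21481851/262144 → NEW=0, ERR=21481851/262144
(1,4): OLD=3210362769/16777216 → NEW=255, ERR=-1067827311/16777216
(1,5): OLD=51207706791/268435456 → NEW=255, ERR=-17243334489/268435456
(2,0): OLD=727817/32768 → NEW=0, ERR=727817/32768
(2,1): OLD=66848883/1048576 → NEW=0, ERR=66848883/1048576
(2,2): OLD=2022417689/16777216 → NEW=0, ERR=2022417689/16777216
(2,3): OLD=27607372177/134217728 → NEW=255, ERR=-6618148463/134217728
(2,4): OLD=616820869427/4294967296 → NEW=255, ERR=-478395791053/4294967296
(2,5): OLD=11284914898325/68719476736 → NEW=255, ERR=-6238551669355/68719476736
(3,0): OLD=316997369/16777216 → NEW=0, ERR=316997369/16777216
(3,1): OLD=13848497925/134217728 → NEW=0, ERR=13848497925/134217728
(3,2): OLD=174537257375/1073741824 → NEW=255, ERR=-99266907745/1073741824
(3,3): OLD=5689534848157/68719476736 → NEW=0, ERR=5689534848157/68719476736
(3,4): OLD=92529804012925/549755813888 → NEW=255, ERR=-47657928528515/549755813888
(3,5): OLD=1387515260401459/8796093022208 → NEW=255, ERR=-855488460261581/8796093022208
(4,0): OLD=54225388535/2147483648 → NEW=0, ERR=54225388535/2147483648
(4,1): OLD=2822217380747/34359738368 → NEW=0, ERR=2822217380747/34359738368
(4,2): OLD=146253877622833/1099511627776 → NEW=255, ERR=-134121587460047/1099511627776
(4,3): OLD=1732358325503829/17592186044416 → NEW=0, ERR=1732358325503829/17592186044416
(4,4): OLD=57119825215654309/281474976710656 → NEW=255, ERR=-14656293845562971/281474976710656
(4,5): OLD=771954844327820643/4503599627370496 → NEW=255, ERR=-376463060651655837/4503599627370496
(5,0): OLD=17752485550033/549755813888 → NEW=0, ERR=17752485550033/549755813888
(5,1): OLD=1011583470901985/17592186044416 → NEW=0, ERR=1011583470901985/17592186044416
(5,2): OLD=15711190111370171/140737488355328 → NEW=0, ERR=15711190111370171/140737488355328
(5,3): OLD=946774064523861177/4503599627370496 → NEW=255, ERR=-201643840455615303/4503599627370496
(5,4): OLD=1302628378218246969/9007199254740992 → NEW=255, ERR=-994207431740705991/9007199254740992
(5,5): OLD=21953409225687335181/144115188075855872 → NEW=255, ERR=-14795963733655912179/144115188075855872
(6,0): OLD=7563997960975171/281474976710656 → NEW=0, ERR=7563997960975171/281474976710656
(6,1): OLD=484929056174200199/4503599627370496 → NEW=0, ERR=484929056174200199/4503599627370496
(6,2): OLD=3101949772956461231/18014398509481984 → NEW=255, ERR=-1491721846961444689/18014398509481984
(6,3): OLD=22499571419511794707/288230376151711744 → NEW=0, ERR=22499571419511794707/288230376151711744
(6,4): OLD=731457992002331962547/4611686018427387904 → NEW=255, ERR=-444521942696651952973/4611686018427387904
(6,5): OLD=11499471380563903845125/73786976294838206464 → NEW=255, ERR=-7316207574619838803195/73786976294838206464
Output grid:
  Row 0: ...###  (3 black, running=3)
  Row 1: ..#.##  (3 black, running=6)
  Row 2: ...###  (3 black, running=9)
  Row 3: ..#.##  (3 black, running=12)
  Row 4: ..#.##  (3 black, running=15)
  Row 5: ...###  (3 black, running=18)
  Row 6: ..#.##  (3 black, running=21)

Answer: 21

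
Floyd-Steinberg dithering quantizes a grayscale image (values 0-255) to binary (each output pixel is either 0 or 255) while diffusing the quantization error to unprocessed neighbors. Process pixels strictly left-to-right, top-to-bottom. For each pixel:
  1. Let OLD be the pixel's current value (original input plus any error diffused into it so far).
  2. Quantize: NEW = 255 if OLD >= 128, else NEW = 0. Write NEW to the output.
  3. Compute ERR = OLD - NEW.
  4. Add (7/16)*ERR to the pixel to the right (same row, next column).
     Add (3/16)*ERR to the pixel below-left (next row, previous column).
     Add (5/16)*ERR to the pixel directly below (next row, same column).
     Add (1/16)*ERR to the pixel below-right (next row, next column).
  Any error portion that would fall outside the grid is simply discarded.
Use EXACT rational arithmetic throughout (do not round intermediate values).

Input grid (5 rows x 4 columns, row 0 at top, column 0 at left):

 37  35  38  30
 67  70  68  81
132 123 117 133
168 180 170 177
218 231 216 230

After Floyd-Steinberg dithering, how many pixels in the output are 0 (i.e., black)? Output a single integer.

(0,0): OLD=37 → NEW=0, ERR=37
(0,1): OLD=819/16 → NEW=0, ERR=819/16
(0,2): OLD=15461/256 → NEW=0, ERR=15461/256
(0,3): OLD=231107/4096 → NEW=0, ERR=231107/4096
(1,0): OLD=22569/256 → NEW=0, ERR=22569/256
(1,1): OLD=283039/2048 → NEW=255, ERR=-239201/2048
(1,2): OLD=3247499/65536 → NEW=0, ERR=3247499/65536
(1,3): OLD=130113725/1048576 → NEW=0, ERR=130113725/1048576
(2,0): OLD=4510533/32768 → NEW=255, ERR=-3845307/32768
(2,1): OLD=52388551/1048576 → NEW=0, ERR=52388551/1048576
(2,2): OLD=357165539/2097152 → NEW=255, ERR=-177608221/2097152
(2,3): OLD=4624539127/33554432 → NEW=255, ERR=-3931841033/33554432
(3,0): OLD=2360488821/16777216 → NEW=255, ERR=-1917701259/16777216
(3,1): OLD=32854162859/268435456 → NEW=0, ERR=32854162859/268435456
(3,2): OLD=765501603157/4294967296 → NEW=255, ERR=-329715057323/4294967296
(3,3): OLD=6975222083283/68719476736 → NEW=0, ERR=6975222083283/68719476736
(4,0): OLD=881449258385/4294967296 → NEW=255, ERR=-213767402095/4294967296
(4,1): OLD=7763041822899/34359738368 → NEW=255, ERR=-998691460941/34359738368
(4,2): OLD=226471958502355/1099511627776 → NEW=255, ERR=-53903506580525/1099511627776
(4,3): OLD=4142488956139957/17592186044416 → NEW=255, ERR=-343518485186123/17592186044416
Output grid:
  Row 0: ....  (4 black, running=4)
  Row 1: .#..  (3 black, running=7)
  Row 2: #.##  (1 black, running=8)
  Row 3: #.#.  (2 black, running=10)
  Row 4: ####  (0 black, running=10)

Answer: 10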